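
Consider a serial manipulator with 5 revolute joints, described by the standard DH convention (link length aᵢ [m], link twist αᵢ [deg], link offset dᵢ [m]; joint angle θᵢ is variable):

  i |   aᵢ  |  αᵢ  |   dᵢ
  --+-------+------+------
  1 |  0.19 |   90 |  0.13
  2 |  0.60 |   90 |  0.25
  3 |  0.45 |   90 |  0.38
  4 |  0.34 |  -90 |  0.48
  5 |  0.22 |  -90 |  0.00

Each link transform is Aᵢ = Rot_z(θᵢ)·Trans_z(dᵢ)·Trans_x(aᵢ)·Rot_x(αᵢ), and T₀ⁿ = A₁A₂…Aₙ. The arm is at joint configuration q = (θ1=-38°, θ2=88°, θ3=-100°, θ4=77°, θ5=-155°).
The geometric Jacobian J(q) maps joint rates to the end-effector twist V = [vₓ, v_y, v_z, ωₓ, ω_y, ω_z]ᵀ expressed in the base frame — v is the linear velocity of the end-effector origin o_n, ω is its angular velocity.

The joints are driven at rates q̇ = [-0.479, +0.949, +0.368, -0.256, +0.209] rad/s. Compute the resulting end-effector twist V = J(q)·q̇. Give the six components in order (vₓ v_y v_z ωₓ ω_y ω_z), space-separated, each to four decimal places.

0.0658 -0.1372 0.5784 -0.3456 -1.1324 -0.2062

o_n = [0.6324, -0.3357, 0.0641]
J₁: ẑ×o_n = [0.3357, 0.6324, -0.0000], ω = ẑ
J2: z=[-0.6157, -0.7880, 0.0000] o=[0.1497, -0.1170, 0.1300] → [0.0519, -0.0406, 0.5150, -0.6157, -0.7880, 0.0000]
J3: z=[0.7875, -0.6153, -0.0349] o=[0.0123, -0.3269, 0.7296] → [0.4092, 0.5025, 0.3746, 0.7875, -0.6153, -0.0349]
J4: z=[-0.1340, -0.1157, -0.9842] o=[0.5823, -0.2098, 0.6383] → [-0.0575, -0.1263, 0.0227, -0.1340, -0.1157, -0.9842]
J5: z=[-0.4090, -0.8982, 0.1612] o=[0.8248, -0.4095, 0.1410] → [0.0572, -0.0625, -0.2030, -0.4090, -0.8982, 0.1612]
V = J·q̇ = [0.0658, -0.1372, 0.5784, -0.3456, -1.1324, -0.2062]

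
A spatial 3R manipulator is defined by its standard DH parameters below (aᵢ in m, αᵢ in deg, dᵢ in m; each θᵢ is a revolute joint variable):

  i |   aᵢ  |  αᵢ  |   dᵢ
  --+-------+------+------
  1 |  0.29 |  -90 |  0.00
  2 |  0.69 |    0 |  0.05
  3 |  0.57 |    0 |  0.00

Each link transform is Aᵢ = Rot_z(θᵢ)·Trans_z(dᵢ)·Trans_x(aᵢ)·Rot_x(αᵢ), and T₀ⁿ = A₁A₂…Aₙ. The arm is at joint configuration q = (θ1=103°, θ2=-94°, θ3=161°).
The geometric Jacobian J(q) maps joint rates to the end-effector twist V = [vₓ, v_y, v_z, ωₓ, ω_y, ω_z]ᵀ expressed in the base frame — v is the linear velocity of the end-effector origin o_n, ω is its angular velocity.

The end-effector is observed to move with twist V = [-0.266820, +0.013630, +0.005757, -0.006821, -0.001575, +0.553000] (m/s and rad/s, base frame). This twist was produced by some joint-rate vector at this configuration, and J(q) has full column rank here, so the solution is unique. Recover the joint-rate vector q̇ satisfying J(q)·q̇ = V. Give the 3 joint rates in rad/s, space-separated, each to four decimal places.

o_n = [-0.1532, 0.4414, 0.1636]
J₁: ẑ×o_n = [-0.4414, -0.1532, 0.0000], ω = ẑ
J2: z=[-0.9744, -0.2250, 0.0000] o=[-0.0652, 0.2826, 0.0000] → [-0.0368, 0.1594, -0.1746, -0.9744, -0.2250, 0.0000]
J3: z=[-0.9744, -0.2250, 0.0000] o=[-0.1031, 0.2244, 0.6883] → [0.1180, -0.5112, -0.2227, -0.9744, -0.2250, 0.0000]
q̇ = J⁺·V = [0.5530, 0.1520, -0.1450]

0.5530 0.1520 -0.1450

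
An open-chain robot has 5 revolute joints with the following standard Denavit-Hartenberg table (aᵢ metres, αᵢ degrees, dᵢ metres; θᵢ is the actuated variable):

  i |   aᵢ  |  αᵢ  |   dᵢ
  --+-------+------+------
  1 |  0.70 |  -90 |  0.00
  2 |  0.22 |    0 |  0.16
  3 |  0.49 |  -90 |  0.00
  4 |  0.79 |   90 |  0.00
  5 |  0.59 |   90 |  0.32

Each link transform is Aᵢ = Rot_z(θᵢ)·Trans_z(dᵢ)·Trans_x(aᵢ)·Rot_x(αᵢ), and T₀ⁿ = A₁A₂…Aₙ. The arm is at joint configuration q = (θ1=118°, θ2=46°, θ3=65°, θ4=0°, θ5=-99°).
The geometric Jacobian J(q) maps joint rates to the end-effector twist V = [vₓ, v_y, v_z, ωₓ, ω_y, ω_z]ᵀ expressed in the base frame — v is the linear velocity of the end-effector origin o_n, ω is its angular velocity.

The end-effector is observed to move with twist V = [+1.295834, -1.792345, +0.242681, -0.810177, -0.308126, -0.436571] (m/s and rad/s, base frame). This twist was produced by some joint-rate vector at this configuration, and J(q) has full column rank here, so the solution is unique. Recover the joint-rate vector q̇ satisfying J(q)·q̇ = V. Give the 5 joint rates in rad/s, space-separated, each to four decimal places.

o_n = [-0.8798, 0.6322, -1.4759]
J₁: ẑ×o_n = [-0.6322, -0.8798, 0.0000], ω = ẑ
J2: z=[-0.8829, -0.4695, 0.0000] o=[-0.3286, 0.6181, 0.0000] → [0.6929, -1.3031, -0.2712, -0.8829, -0.4695, 0.0000]
J3: z=[-0.8829, -0.4695, 0.0000] o=[-0.5416, 0.6779, -0.1583] → [0.6186, -1.1634, -0.1184, -0.8829, -0.4695, 0.0000]
J4: z=[0.4383, -0.8243, 0.3584] o=[-0.4592, 0.5228, -0.6157] → [0.6699, 0.2263, -0.2987, 0.4383, -0.8243, 0.3584]
J5: z=[-0.8829, -0.4695, 0.0000] o=[-0.3263, 0.2729, -1.3532] → [0.0576, -0.1083, -0.5771, -0.8829, -0.4695, 0.0000]
q̇ = J⁺·V = [-0.3950, 0.8150, 0.9920, -0.1160, -0.9470]

-0.3950 0.8150 0.9920 -0.1160 -0.9470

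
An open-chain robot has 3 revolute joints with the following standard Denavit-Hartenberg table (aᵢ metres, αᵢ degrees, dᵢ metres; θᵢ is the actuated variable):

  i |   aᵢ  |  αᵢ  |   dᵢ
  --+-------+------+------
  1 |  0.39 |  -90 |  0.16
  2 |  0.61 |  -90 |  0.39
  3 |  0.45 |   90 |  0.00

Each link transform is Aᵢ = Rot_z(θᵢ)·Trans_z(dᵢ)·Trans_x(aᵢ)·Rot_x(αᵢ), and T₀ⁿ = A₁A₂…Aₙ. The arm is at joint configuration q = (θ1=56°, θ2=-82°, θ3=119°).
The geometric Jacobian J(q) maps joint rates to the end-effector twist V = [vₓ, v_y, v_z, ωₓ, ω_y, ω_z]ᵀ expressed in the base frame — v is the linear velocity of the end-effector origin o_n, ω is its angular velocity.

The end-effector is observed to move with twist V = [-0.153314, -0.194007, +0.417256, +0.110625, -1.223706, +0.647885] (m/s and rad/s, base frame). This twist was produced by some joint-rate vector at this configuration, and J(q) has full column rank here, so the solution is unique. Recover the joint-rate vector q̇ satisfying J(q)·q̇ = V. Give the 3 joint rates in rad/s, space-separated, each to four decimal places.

o_n = [0.2515, 0.3665, 0.5480]
J₁: ẑ×o_n = [-0.3665, 0.2515, 0.0000], ω = ẑ
J2: z=[-0.8290, 0.5592, 0.0000] o=[0.2181, 0.3233, 0.1600] → [0.2170, 0.3217, -0.0545, -0.8290, 0.5592, 0.0000]
J3: z=[0.5538, 0.8210, -0.1392] o=[-0.0578, 0.6118, 0.7641] → [-0.2115, 0.0766, -0.3897, 0.5538, 0.8210, -0.1392]
q̇ = J⁺·V = [0.5140, -0.7760, -0.9620]

0.5140 -0.7760 -0.9620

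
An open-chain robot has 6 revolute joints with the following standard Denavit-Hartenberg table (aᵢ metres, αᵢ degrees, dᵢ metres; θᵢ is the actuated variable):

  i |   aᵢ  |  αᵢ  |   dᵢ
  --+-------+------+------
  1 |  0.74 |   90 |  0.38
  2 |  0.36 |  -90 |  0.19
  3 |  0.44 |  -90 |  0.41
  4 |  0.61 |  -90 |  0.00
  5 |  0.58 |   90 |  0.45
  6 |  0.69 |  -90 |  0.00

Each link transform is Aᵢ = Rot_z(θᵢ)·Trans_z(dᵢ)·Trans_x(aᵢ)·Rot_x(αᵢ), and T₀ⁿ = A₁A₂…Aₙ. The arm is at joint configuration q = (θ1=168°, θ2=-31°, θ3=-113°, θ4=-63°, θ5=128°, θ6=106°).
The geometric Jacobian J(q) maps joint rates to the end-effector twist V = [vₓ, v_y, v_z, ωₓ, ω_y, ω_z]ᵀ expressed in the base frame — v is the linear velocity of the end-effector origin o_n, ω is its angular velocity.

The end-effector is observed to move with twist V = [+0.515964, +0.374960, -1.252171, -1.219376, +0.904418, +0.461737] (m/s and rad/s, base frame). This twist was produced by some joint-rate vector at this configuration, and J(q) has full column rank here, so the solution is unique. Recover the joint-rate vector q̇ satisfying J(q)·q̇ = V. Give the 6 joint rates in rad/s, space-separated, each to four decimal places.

-0.1400 0.9670 0.4860 0.9580 -0.9160 0.4630

o_n = [-0.0617, 1.5903, 0.8630]
J₁: ẑ×o_n = [-1.5903, -0.0617, 0.0000], ω = ẑ
J2: z=[0.2079, 0.9781, 0.0000] o=[-0.7238, 0.1539, 0.3800] → [0.4724, -0.1004, -0.3490, 0.2079, 0.9781, 0.0000]
J3: z=[-0.5038, 0.1071, 0.8572] o=[-0.9862, 0.4039, 0.1946] → [-0.9454, 1.1291, -0.6967, -0.5038, 0.1071, 0.8572]
J4: z=[-0.6905, 0.5462, -0.4741] o=[-0.9644, 0.8133, 0.6346] → [0.4931, -0.2702, -1.0296, -0.6905, 0.5462, -0.4741]
J5: z=[0.6911, 0.6916, -0.2098] o=[-1.0944, 1.1016, 1.1562] → [-0.1002, -0.0141, -0.3764, 0.6911, 0.6916, -0.2098]
J6: z=[0.2571, 0.0361, 0.9657] o=[-0.3917, 0.9944, 0.9731] → [-0.5795, 0.3469, 0.1413, 0.2571, 0.0361, 0.9657]
q̇ = J⁺·V = [-0.1400, 0.9670, 0.4860, 0.9580, -0.9160, 0.4630]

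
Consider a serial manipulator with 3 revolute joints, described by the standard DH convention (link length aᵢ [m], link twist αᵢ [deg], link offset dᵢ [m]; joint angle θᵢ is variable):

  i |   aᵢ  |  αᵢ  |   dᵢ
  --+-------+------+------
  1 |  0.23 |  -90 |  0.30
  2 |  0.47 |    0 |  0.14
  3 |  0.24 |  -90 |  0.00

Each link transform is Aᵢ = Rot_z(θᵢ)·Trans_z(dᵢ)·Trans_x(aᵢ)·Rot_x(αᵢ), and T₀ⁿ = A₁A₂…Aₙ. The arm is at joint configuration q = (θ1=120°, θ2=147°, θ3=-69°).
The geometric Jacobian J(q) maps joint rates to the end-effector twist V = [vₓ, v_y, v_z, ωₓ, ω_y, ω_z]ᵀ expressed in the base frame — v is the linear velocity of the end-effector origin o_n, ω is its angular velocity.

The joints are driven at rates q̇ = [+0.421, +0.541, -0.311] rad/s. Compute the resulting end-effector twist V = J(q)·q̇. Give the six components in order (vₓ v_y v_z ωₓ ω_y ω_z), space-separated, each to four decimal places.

0.1674 -0.1937 0.2018 -0.1992 -0.1150 0.4210

o_n = [-0.0641, -0.1690, -0.1907]
J₁: ẑ×o_n = [0.1690, -0.0641, 0.0000], ω = ẑ
J2: z=[-0.8660, -0.5000, 0.0000] o=[-0.1150, 0.1992, 0.3000] → [0.2454, -0.4250, 0.3443, -0.8660, -0.5000, 0.0000]
J3: z=[-0.8660, -0.5000, 0.0000] o=[-0.0392, -0.2122, 0.0440] → [0.1174, -0.2033, -0.0499, -0.8660, -0.5000, 0.0000]
V = J·q̇ = [0.1674, -0.1937, 0.2018, -0.1992, -0.1150, 0.4210]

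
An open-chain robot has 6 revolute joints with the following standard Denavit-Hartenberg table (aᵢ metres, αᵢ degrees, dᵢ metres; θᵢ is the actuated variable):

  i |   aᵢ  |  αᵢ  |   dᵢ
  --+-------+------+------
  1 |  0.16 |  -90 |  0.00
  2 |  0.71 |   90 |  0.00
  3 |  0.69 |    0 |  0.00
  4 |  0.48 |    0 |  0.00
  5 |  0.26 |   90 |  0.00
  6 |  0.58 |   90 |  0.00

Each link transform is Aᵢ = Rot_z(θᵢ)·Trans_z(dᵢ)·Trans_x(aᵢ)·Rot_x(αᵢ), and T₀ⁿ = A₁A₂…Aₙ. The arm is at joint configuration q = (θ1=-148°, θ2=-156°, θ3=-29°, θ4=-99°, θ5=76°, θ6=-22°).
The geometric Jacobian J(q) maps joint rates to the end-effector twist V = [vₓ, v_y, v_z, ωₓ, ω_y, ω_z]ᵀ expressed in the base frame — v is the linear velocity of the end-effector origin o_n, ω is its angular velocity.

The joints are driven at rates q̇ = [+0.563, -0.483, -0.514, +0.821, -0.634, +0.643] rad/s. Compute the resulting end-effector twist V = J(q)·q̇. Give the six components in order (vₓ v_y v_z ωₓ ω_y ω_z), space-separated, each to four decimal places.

-1.0174 0.9065 -1.0104 -0.9711 0.4296 0.6556

o_n = [0.2477, 1.7365, 0.8123]
J₁: ẑ×o_n = [-1.7365, 0.2477, 0.0000], ω = ẑ
J2: z=[0.5299, -0.8480, 0.0000] o=[-0.1357, -0.0848, 0.0000] → [-0.6889, -0.4305, 1.2903, 0.5299, -0.8480, 0.0000]
J3: z=[0.3449, 0.2155, -0.9135] o=[0.4144, 0.2589, 0.2888] → [1.4627, -0.0283, 0.5456, 0.3449, 0.2155, -0.9135]
J4: z=[0.3449, 0.2155, -0.9135] o=[0.7046, 0.8348, 0.5342] → [0.8837, 0.3215, 0.4095, 0.3449, 0.2155, -0.9135]
J5: z=[0.3449, 0.2155, -0.9135] o=[0.2753, 1.0125, 0.4140] → [0.7473, -0.1122, 0.2557, 0.3449, 0.2155, -0.9135]
J6: z=[-0.9367, 0.1406, -0.3205] o=[0.2907, 1.2637, 0.4792] → [0.1984, 0.3259, -0.4369, -0.9367, 0.1406, -0.3205]
V = J·q̇ = [-1.0174, 0.9065, -1.0104, -0.9711, 0.4296, 0.6556]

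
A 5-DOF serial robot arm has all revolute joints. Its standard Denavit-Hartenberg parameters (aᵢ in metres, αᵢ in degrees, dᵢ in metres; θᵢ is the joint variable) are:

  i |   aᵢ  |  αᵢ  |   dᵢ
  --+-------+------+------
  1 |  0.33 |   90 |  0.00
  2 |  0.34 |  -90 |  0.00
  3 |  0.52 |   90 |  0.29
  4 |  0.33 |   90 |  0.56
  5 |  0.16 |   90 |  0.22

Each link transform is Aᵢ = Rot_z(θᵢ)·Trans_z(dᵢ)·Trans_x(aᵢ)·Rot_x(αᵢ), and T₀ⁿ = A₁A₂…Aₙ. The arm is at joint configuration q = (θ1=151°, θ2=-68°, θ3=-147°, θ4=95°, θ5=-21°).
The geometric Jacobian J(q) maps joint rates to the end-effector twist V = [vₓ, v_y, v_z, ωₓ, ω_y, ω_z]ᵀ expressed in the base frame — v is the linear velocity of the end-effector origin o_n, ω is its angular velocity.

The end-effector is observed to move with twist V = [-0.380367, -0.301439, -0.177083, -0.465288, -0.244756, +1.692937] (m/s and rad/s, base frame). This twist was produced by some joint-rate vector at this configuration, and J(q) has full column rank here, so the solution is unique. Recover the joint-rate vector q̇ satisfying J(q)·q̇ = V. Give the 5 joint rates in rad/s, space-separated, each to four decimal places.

0.7850 0.0520 0.5770 0.8120 0.3490

o_n = [-0.7769, 0.3829, 0.7756]
J₁: ẑ×o_n = [-0.3829, -0.7769, 0.0000], ω = ẑ
J2: z=[0.4848, 0.8746, 0.0000] o=[-0.2886, 0.1600, 0.0000] → [0.6783, -0.3760, 0.5351, 0.4848, 0.8746, 0.0000]
J3: z=[-0.8109, 0.4495, 0.3746] o=[-0.4000, 0.2217, -0.3152] → [0.4300, 0.7434, 0.0387, -0.8109, 0.4495, 0.3746]
J4: z=[-0.2282, -0.8324, 0.5050] o=[-0.3550, 0.5206, 0.1977] → [-0.4115, -0.0812, -0.3198, -0.2282, -0.8324, 0.5050]
J5: z=[0.4661, 0.3620, 0.8073] o=[-0.7649, 0.1929, 0.5813] → [-0.0831, -0.1003, 0.0929, 0.4661, 0.3620, 0.8073]
q̇ = J⁺·V = [0.7850, 0.0520, 0.5770, 0.8120, 0.3490]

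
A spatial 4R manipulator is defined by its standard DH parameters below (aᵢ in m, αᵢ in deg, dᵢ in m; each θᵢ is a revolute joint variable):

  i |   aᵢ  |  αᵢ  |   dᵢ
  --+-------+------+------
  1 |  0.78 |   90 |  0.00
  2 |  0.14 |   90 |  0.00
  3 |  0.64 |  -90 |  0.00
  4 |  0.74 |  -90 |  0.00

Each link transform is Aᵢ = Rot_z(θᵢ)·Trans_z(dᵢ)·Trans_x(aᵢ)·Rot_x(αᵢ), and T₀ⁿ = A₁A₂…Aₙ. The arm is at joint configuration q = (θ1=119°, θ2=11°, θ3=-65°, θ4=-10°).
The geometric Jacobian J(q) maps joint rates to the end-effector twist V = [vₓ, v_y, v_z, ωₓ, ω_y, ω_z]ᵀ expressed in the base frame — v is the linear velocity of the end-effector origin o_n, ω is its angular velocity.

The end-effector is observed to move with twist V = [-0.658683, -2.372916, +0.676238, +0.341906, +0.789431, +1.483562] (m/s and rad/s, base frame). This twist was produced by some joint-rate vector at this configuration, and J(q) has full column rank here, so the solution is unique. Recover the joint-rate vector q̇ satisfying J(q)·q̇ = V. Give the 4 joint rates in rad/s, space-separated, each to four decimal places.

o_n = [-1.8169, 0.7191, 0.0110]
J₁: ẑ×o_n = [-0.7191, -1.8169, 0.0000], ω = ẑ
J2: z=[0.8746, 0.4848, 0.0000] o=[-0.3782, 0.6822, 0.0000] → [0.0053, -0.0096, 0.7298, 0.8746, 0.4848, 0.0000]
J3: z=[-0.0925, 0.1669, -0.9816] o=[-0.4448, 0.8024, 0.0267] → [-0.0844, 1.3455, 0.2367, -0.0925, 0.1669, -0.9816]
J4: z=[-0.0617, 0.9830, 0.1729] o=[-1.0808, 0.7534, 0.0783] → [-0.0603, -0.1315, 0.7257, -0.0617, 0.9830, 0.1729]
q̇ = J⁺·V = [0.9150, 0.3910, -0.4580, 0.6880]

0.9150 0.3910 -0.4580 0.6880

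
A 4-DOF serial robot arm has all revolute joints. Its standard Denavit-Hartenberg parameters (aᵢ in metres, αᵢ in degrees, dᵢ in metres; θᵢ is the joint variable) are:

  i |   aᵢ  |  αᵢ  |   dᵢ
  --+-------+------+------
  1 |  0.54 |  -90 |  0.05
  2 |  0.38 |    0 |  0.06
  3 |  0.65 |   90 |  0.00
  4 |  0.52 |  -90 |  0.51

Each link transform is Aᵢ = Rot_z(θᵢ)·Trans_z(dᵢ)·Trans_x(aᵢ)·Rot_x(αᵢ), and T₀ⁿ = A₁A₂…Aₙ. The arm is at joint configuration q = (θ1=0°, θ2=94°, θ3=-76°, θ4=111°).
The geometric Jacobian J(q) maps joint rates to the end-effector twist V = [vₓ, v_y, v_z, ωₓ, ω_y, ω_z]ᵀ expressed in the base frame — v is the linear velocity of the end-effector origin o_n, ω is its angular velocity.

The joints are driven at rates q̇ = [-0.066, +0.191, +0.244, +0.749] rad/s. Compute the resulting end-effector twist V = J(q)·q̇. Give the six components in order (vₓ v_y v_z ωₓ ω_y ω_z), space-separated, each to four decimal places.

o_n = [1.1120, 0.5455, 0.0127]
J₁: ẑ×o_n = [-0.5455, 1.1120, 0.0000], ω = ẑ
J2: z=[0.0000, 1.0000, 0.0000] o=[0.5400, 0.0000, 0.0500] → [-0.0373, 0.0000, -0.5720, 0.0000, 1.0000, 0.0000]
J3: z=[0.0000, 1.0000, 0.0000] o=[0.5135, 0.0600, -0.3291] → [0.3418, 0.0000, -0.5986, 0.0000, 1.0000, 0.0000]
J4: z=[0.3090, 0.0000, 0.9511] o=[1.1317, 0.0600, -0.5299] → [-0.4617, -0.1864, 0.1500, 0.3090, 0.0000, 0.9511]
V = J·q̇ = [-0.2336, -0.2130, -0.1429, 0.2315, 0.4350, 0.6463]

-0.2336 -0.2130 -0.1429 0.2315 0.4350 0.6463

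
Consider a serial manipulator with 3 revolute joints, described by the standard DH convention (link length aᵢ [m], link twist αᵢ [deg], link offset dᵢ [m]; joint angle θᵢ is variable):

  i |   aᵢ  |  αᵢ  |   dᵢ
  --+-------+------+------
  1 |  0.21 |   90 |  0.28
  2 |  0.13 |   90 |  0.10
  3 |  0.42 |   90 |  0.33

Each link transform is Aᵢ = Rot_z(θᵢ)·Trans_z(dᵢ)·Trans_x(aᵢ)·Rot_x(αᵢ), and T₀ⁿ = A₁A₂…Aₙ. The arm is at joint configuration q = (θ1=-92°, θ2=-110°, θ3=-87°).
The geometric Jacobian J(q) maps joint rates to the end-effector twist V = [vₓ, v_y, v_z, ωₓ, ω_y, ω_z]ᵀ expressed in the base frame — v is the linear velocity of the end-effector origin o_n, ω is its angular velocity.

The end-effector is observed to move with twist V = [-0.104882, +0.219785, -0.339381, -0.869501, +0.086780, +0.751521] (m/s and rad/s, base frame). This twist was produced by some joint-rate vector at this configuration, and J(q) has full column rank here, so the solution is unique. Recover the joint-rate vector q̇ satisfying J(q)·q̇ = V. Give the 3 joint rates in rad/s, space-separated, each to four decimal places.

o_n = [0.3245, 0.1408, 0.2501]
J₁: ẑ×o_n = [-0.1408, 0.3245, 0.0000], ω = ẑ
J2: z=[-0.9994, 0.0349, 0.0000] o=[-0.0073, -0.2099, 0.2800] → [-0.0010, -0.0299, -0.3621, -0.9994, 0.0349, 0.0000]
J3: z=[0.0328, 0.9391, 0.3420] o=[-0.1057, -0.1619, 0.1578] → [-0.0170, 0.1441, -0.3941, 0.0328, 0.9391, 0.3420]
q̇ = J⁺·V = [0.7310, 0.8720, 0.0600]

0.7310 0.8720 0.0600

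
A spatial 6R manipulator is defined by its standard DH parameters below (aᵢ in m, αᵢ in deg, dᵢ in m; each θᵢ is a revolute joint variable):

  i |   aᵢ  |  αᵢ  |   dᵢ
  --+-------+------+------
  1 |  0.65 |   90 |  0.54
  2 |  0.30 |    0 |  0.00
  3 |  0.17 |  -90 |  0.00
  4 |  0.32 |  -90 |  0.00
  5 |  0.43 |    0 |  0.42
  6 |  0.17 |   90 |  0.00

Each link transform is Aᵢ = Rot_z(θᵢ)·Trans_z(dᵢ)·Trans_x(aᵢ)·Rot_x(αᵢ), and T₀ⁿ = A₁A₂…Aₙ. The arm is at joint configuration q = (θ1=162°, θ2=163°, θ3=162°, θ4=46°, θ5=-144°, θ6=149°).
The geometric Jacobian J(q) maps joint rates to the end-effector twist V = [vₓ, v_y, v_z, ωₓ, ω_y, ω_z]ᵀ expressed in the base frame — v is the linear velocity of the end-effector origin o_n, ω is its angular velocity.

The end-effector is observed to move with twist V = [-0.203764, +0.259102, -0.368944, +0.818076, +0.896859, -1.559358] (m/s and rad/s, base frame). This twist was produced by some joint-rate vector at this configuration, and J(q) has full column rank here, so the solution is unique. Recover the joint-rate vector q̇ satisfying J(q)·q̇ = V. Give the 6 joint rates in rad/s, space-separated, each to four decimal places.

-0.7650 0.9290 0.1330 -0.9380 -0.0790 0.0160

o_n = [-0.5704, -0.2285, 0.8420]
J₁: ẑ×o_n = [0.2285, -0.5704, 0.0000], ω = ẑ
J2: z=[0.3090, 0.9511, 0.0000] o=[-0.6182, 0.2009, 0.5400] → [0.2872, -0.0933, -0.1781, 0.3090, 0.9511, 0.0000]
J3: z=[0.3090, 0.9511, 0.0000] o=[-0.3453, 0.1122, 0.6277] → [0.2038, -0.0662, 0.1087, 0.3090, 0.9511, 0.0000]
J4: z=[-0.5455, 0.1772, 0.8192] o=[-0.4778, 0.1552, 0.5302] → [0.3696, 0.0943, 0.2257, -0.5455, 0.1772, 0.8192]
J5: z=[0.3457, -0.8427, 0.4126] o=[-0.7221, -0.0074, 0.4027] → [-0.2790, -0.0893, 0.0514, 0.3457, -0.8427, 0.4126]
J6: z=[0.3457, -0.8427, 0.4126] o=[-0.4492, -0.1397, 0.9216] → [0.1037, -0.0225, -0.1328, 0.3457, -0.8427, 0.4126]
q̇ = J⁺·V = [-0.7650, 0.9290, 0.1330, -0.9380, -0.0790, 0.0160]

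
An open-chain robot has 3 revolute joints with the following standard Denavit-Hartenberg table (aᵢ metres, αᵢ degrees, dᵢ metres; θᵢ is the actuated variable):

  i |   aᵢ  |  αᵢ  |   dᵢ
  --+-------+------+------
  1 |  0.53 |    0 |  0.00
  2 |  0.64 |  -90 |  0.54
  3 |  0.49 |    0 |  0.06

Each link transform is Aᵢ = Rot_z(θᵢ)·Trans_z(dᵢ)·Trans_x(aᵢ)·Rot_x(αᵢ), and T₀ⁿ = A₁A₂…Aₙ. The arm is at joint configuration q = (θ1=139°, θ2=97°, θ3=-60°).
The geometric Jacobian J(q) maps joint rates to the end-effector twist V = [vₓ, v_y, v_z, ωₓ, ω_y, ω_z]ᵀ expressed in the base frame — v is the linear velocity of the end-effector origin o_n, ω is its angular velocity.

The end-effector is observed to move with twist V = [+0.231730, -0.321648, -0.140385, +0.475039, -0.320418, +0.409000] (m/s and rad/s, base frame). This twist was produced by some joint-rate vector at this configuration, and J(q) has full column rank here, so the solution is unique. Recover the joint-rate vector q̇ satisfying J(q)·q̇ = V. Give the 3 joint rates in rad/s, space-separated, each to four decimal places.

o_n = [-0.8451, -0.4195, 0.9644]
J₁: ẑ×o_n = [0.4195, -0.8451, 0.0000], ω = ẑ
J2: z=[0.0000, 0.0000, 1.0000] o=[-0.4000, 0.3477, 0.0000] → [0.7672, -0.4451, 0.0000, 0.0000, 0.0000, 1.0000]
J3: z=[0.8290, -0.5592, 0.0000] o=[-0.7579, -0.1829, 0.5400] → [-0.2373, -0.3518, -0.2450, 0.8290, -0.5592, 0.0000]
q̇ = J⁺·V = [-0.1550, 0.5640, 0.5730]

-0.1550 0.5640 0.5730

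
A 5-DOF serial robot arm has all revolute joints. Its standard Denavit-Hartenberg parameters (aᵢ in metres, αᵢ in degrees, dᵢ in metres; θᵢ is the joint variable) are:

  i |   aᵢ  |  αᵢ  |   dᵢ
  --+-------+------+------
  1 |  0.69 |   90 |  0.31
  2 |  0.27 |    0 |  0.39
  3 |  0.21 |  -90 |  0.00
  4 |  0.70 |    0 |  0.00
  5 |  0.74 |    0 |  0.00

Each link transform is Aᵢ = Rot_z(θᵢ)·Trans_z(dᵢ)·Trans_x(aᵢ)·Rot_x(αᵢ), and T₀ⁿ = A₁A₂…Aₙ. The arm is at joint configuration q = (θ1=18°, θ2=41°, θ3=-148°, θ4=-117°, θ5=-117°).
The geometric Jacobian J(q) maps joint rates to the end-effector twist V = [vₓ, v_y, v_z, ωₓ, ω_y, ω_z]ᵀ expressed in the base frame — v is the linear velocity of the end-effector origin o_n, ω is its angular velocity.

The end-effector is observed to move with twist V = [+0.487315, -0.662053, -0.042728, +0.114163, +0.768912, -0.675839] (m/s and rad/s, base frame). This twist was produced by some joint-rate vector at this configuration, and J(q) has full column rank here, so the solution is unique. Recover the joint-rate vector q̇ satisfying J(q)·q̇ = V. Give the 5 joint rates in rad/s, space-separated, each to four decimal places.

-0.5700 -0.4740 -0.2220 0.0720 0.2900

o_n = [1.1292, -0.0695, 1.0062]
J₁: ẑ×o_n = [0.0695, 1.1292, -0.0000], ω = ẑ
J2: z=[0.3090, -0.9511, 0.0000] o=[0.6562, 0.2132, 0.3100] → [-0.6621, -0.2151, 0.3625, 0.3090, -0.9511, 0.0000]
J3: z=[0.3090, -0.9511, 0.0000] o=[0.9705, -0.0947, 0.4871] → [-0.4936, -0.1604, 0.1587, 0.3090, -0.9511, 0.0000]
J4: z=[0.9095, 0.2955, -0.2924] o=[0.9122, -0.1137, 0.2863] → [0.2257, -0.7182, -0.0239, 0.9095, 0.2955, -0.2924]
J5: z=[0.9095, 0.2955, -0.2924] o=[1.1933, -0.6782, 0.5902] → [0.3009, -0.3596, 0.5725, 0.9095, 0.2955, -0.2924]
q̇ = J⁺·V = [-0.5700, -0.4740, -0.2220, 0.0720, 0.2900]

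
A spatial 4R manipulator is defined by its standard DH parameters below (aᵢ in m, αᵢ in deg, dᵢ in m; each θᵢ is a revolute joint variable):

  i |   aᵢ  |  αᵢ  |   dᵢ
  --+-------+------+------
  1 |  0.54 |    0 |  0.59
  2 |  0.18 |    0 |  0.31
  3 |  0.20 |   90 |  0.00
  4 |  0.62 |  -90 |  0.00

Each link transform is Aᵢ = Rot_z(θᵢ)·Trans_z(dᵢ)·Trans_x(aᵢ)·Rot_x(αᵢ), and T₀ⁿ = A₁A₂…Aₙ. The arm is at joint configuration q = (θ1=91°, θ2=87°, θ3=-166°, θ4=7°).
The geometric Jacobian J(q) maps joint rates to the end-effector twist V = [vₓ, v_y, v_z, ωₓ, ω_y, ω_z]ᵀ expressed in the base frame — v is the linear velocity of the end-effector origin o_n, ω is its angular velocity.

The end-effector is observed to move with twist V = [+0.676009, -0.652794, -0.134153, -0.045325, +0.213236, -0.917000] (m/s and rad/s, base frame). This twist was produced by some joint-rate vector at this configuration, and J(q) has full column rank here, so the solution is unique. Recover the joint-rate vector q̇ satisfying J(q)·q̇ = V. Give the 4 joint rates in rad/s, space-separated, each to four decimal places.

-0.9300 0.5610 -0.5480 -0.2180

o_n = [0.6082, 0.7157, 0.9756]
J₁: ẑ×o_n = [-0.7157, 0.6082, 0.0000], ω = ẑ
J2: z=[0.0000, 0.0000, 1.0000] o=[-0.0094, 0.5399, 0.5900] → [-0.1758, 0.6177, 0.0000, 0.0000, 0.0000, 1.0000]
J3: z=[0.0000, 0.0000, 1.0000] o=[-0.1893, 0.5462, 0.9000] → [-0.1695, 0.7976, 0.0000, 0.0000, 0.0000, 1.0000]
J4: z=[0.2079, -0.9781, 0.0000] o=[0.0063, 0.5878, 0.9000] → [-0.0739, -0.0157, 0.6154, 0.2079, -0.9781, 0.0000]
q̇ = J⁺·V = [-0.9300, 0.5610, -0.5480, -0.2180]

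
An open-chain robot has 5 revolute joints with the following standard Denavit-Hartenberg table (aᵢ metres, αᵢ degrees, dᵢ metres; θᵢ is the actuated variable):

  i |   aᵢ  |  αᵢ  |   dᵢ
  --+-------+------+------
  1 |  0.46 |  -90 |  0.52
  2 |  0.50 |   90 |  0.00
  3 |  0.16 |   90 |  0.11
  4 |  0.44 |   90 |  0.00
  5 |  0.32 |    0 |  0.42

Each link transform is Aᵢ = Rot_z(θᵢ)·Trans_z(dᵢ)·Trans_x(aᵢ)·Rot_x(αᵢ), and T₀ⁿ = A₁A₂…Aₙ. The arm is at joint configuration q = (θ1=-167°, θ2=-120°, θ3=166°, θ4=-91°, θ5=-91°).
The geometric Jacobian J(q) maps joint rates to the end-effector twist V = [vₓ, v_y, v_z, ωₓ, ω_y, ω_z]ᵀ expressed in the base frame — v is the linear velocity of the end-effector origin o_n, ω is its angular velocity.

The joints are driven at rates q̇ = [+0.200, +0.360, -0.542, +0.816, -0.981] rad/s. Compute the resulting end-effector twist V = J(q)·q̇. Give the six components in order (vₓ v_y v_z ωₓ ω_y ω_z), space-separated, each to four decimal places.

-0.6153 -0.2148 -0.4309 -0.5268 -1.5472 -0.1737

o_n = [-0.4678, 0.2770, 1.2693]
J₁: ẑ×o_n = [-0.2770, -0.4678, 0.0000], ω = ẑ
J2: z=[0.2250, -0.9744, 0.0000] o=[-0.4482, -0.1035, 0.5200] → [-0.7301, -0.1686, 0.0665, 0.2250, -0.9744, 0.0000]
J3: z=[0.8438, 0.1948, -0.5000] o=[-0.2046, -0.0472, 0.9530] → [0.2238, -0.1353, 0.3249, 0.8438, 0.1948, -0.5000]
J4: z=[0.3361, -0.9182, 0.2095] o=[-0.1787, -0.0810, 0.7636] → [-0.5394, -0.2305, -0.1451, 0.3361, -0.9182, 0.2095]
J5: z=[0.4330, 0.3482, 0.8314] o=[-0.5467, -0.1640, 0.9900] → [-0.2695, -0.0553, 0.1635, 0.4330, 0.3482, 0.8314]
V = J·q̇ = [-0.6153, -0.2148, -0.4309, -0.5268, -1.5472, -0.1737]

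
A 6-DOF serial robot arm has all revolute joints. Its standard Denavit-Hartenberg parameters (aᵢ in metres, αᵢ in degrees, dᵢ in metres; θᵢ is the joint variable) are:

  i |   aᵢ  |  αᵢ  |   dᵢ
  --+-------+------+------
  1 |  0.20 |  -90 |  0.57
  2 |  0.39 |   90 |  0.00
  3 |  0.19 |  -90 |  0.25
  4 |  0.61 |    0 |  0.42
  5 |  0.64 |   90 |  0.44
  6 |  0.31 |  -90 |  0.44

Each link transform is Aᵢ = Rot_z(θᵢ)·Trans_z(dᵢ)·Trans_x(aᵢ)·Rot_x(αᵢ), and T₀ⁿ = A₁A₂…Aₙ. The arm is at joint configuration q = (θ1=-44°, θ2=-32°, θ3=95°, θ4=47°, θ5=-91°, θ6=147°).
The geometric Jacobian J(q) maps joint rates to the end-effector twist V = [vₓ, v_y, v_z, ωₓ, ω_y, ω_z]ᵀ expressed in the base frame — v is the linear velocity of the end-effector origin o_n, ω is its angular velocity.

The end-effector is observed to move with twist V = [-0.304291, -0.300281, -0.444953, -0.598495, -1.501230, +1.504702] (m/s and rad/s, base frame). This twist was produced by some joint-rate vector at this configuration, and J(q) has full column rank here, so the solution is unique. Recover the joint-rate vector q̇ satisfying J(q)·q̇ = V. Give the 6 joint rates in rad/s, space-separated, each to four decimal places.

0.7820 -0.9470 -0.3590 -0.5050 -0.3460 0.9000

o_n = [-0.0857, 0.7527, 0.5330]
J₁: ẑ×o_n = [-0.7527, -0.0857, 0.0000], ω = ẑ
J2: z=[0.6947, 0.7193, 0.0000] o=[0.1439, -0.1389, 0.5700] → [-0.0266, 0.0257, 0.7845, 0.6947, 0.7193, 0.0000]
J3: z=[-0.3812, 0.3681, 0.8480] o=[0.3818, -0.3687, 0.7767] → [-1.0407, -0.4894, -0.2554, -0.3812, 0.3681, 0.8480]
J4: z=[-0.6683, 0.5242, -0.5279] o=[0.4079, -0.1307, 0.9799] → [0.2321, -0.0381, -0.3316, -0.6683, 0.5242, -0.5279]
J5: z=[-0.6683, 0.5242, -0.5279] o=[0.5630, 0.2447, 0.3606] → [0.3585, 0.4577, 0.0006, -0.6683, 0.5242, -0.5279]
J6: z=[-0.7180, -0.2687, 0.6421] o=[0.3936, 0.9925, 0.4841] → [0.1409, -0.2727, 0.0434, -0.7180, -0.2687, 0.6421]
q̇ = J⁺·V = [0.7820, -0.9470, -0.3590, -0.5050, -0.3460, 0.9000]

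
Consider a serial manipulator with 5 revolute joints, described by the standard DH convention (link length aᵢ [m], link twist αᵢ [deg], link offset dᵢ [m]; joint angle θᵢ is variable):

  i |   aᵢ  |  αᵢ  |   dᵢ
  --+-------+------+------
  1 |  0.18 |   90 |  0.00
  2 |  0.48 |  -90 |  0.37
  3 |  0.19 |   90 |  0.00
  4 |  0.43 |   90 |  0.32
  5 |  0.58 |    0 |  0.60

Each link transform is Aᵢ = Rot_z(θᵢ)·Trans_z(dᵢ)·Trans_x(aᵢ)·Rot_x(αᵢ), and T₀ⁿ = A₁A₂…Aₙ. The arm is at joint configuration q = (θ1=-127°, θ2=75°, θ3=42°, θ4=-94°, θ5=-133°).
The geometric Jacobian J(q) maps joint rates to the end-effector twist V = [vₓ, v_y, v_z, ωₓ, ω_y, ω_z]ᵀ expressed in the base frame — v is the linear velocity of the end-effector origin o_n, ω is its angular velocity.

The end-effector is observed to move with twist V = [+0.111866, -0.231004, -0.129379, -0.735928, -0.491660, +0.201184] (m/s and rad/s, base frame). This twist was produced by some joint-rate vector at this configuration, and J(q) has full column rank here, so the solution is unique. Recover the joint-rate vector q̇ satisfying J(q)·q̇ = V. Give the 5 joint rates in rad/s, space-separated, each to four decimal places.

o_n = [-0.5736, 0.1819, 0.1033]
J₁: ẑ×o_n = [-0.1819, -0.5736, 0.0000], ω = ẑ
J2: z=[-0.7986, 0.6018, 0.0000] o=[-0.1083, -0.1438, 0.0000] → [0.0621, 0.0825, 0.0199, -0.7986, 0.6018, 0.0000]
J3: z=[0.5813, 0.7714, 0.2588] o=[-0.4786, -0.0203, 0.4636] → [-0.3303, 0.1849, 0.1908, 0.5813, 0.7714, 0.2588]
J4: z=[-0.6977, 0.3089, 0.6463] o=[-0.3990, -0.1260, 0.6000] → [-0.3525, -0.4594, -0.1609, -0.6977, 0.3089, 0.6463]
J5: z=[-0.3771, 0.6088, -0.6980] o=[-0.8842, -0.3414, 0.6743] → [0.0176, -0.4322, -0.3864, -0.3771, 0.6088, -0.6980]
q̇ = J⁺·V = [0.0120, 0.1290, -0.7450, 0.3880, -0.1880]

0.0120 0.1290 -0.7450 0.3880 -0.1880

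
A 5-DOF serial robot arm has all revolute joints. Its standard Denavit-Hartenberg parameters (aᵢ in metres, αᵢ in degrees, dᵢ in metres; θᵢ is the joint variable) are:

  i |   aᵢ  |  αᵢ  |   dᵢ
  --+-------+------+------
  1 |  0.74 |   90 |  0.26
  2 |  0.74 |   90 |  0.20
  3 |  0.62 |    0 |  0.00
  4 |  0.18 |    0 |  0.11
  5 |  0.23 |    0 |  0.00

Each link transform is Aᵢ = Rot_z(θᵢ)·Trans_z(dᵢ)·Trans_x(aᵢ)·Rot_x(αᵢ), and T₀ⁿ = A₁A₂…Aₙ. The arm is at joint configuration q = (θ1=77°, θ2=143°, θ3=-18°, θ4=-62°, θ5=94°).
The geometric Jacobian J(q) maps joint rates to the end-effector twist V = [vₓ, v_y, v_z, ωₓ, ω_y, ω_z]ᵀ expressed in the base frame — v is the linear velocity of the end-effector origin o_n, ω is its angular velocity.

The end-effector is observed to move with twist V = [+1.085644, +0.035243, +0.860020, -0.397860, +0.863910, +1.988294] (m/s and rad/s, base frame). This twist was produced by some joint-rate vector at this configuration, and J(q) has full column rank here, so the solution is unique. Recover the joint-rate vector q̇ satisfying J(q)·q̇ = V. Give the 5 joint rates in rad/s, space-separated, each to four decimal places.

o_n = [-0.2135, -0.4217, 1.3012]
J₁: ẑ×o_n = [0.4217, -0.2135, 0.0000], ω = ẑ
J2: z=[0.9744, -0.2250, 0.0000] o=[0.1665, 0.7210, 0.2600] → [-0.2342, -1.0145, -1.1989, 0.9744, -0.2250, 0.0000]
J3: z=[0.1354, 0.5864, 0.7986] o=[0.2284, 0.1002, 0.7053] → [0.7662, -0.4336, 0.1885, 0.1354, 0.5864, 0.7986]
J4: z=[0.1354, 0.5864, 0.7986] o=[-0.0642, -0.3156, 1.0602] → [0.2261, -0.1519, 0.0732, 0.1354, 0.5864, 0.7986]
J5: z=[0.1354, 0.5864, 0.7986] o=[-0.2277, -0.2355, 1.1669] → [0.2274, -0.0069, -0.0335, 0.1354, 0.5864, 0.7986]
q̇ = J⁺·V = [0.9900, -0.5820, 0.4620, 0.9520, -0.1640]

0.9900 -0.5820 0.4620 0.9520 -0.1640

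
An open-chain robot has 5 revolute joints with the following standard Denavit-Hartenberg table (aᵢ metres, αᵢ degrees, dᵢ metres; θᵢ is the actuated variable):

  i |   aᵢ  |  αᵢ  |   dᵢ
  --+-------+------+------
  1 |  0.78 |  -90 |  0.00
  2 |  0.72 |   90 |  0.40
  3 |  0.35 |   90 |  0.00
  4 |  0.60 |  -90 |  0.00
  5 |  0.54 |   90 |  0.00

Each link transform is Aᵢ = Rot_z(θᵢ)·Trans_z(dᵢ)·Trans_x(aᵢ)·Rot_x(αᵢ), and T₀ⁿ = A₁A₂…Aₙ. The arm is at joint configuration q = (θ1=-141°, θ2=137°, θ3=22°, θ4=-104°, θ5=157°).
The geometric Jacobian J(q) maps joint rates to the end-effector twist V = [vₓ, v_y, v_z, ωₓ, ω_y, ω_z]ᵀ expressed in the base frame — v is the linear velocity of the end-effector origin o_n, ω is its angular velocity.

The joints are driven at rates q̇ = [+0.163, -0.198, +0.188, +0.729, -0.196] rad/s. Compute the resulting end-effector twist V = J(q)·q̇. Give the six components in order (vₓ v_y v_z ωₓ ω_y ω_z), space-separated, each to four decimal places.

o_n = [0.4339, -0.5718, -0.5697]
J₁: ẑ×o_n = [0.5718, 0.4339, -0.0000], ω = ẑ
J2: z=[0.6293, -0.7771, 0.0000] o=[-0.6062, -0.4909, 0.0000] → [0.4427, 0.3585, 0.7573, 0.6293, -0.7771, 0.0000]
J3: z=[-0.5300, -0.4292, -0.7314] o=[0.0548, -0.4703, -0.4910] → [-0.0405, -0.3189, 0.2165, -0.5300, -0.4292, -0.7314]
J4: z=[-0.3706, 0.8930, -0.2555] o=[0.3217, -0.4229, -0.7124] → [0.0894, 0.0242, -0.0449, -0.3706, 0.8930, -0.2555]
J5: z=[0.8683, 0.2354, -0.4366] o=[0.5196, -0.1927, -0.1948] → [-0.2538, 0.3629, -0.3090, 0.8683, 0.2354, -0.4366]
V = J·q̇ = [0.1128, -0.1137, -0.0815, -0.6646, 0.6780, -0.0752]

0.1128 -0.1137 -0.0815 -0.6646 0.6780 -0.0752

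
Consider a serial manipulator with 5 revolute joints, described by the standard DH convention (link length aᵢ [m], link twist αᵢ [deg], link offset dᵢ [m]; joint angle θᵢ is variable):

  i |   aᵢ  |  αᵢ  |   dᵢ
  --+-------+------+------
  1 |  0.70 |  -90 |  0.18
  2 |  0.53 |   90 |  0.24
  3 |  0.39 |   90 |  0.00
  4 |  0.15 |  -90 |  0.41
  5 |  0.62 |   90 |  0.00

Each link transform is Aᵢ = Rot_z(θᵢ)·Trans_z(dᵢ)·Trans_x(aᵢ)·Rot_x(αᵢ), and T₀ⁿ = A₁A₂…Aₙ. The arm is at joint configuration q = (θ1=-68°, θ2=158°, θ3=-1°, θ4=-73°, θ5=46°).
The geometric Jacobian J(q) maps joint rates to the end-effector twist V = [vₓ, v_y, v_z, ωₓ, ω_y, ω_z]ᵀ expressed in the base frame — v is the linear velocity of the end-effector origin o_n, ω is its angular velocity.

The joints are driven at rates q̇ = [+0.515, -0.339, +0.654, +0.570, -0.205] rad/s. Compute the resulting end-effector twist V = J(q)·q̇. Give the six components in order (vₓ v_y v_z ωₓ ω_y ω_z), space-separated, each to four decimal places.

o_n = [0.0524, 0.5809, 0.2864]
J₁: ẑ×o_n = [-0.5809, 0.0524, 0.0000], ω = ẑ
J2: z=[0.9272, 0.3746, 0.0000] o=[0.2622, -0.6490, 0.1800] → [0.0399, -0.0987, 1.2190, 0.9272, 0.3746, 0.0000]
J3: z=[0.1403, -0.3473, -0.9272] o=[0.3007, -0.1035, -0.0185] → [0.5286, 0.1874, 0.0098, 0.1403, -0.3473, -0.9272]
J4: z=[-0.9210, -0.3896, 0.0065] o=[0.1589, 0.2292, -0.1646] → [-0.1780, 0.4147, -0.3654, -0.9210, -0.3896, 0.0065]
J5: z=[-0.3065, 0.7142, -0.6293] o=[-0.2548, 0.1567, -0.0454] → [0.5039, -0.0916, -0.3494, -0.3065, 0.7142, -0.6293]
V = J·q̇ = [-0.1717, 0.4382, -0.5435, -0.6847, -0.7226, 0.0413]

-0.1717 0.4382 -0.5435 -0.6847 -0.7226 0.0413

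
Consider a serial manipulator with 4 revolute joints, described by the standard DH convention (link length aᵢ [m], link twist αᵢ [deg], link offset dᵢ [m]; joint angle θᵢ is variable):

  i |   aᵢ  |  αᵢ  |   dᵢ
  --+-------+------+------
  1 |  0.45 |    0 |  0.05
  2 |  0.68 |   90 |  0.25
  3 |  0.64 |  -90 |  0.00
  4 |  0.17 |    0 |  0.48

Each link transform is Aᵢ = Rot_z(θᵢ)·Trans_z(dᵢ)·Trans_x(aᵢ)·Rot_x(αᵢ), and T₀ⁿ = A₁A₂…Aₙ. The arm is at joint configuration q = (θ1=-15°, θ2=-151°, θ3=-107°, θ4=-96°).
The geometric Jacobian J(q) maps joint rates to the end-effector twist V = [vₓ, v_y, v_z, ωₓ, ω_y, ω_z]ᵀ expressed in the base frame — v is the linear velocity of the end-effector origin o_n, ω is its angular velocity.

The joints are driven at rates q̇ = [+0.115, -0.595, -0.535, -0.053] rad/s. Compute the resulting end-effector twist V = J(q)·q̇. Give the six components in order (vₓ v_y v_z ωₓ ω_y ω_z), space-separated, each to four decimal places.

0.3604 0.6090 -0.1397 0.1786 -0.5068 -0.4645

o_n = [-0.5349, -0.1840, -0.4354]
J₁: ẑ×o_n = [0.1840, -0.5349, 0.0000], ω = ẑ
J2: z=[0.0000, 0.0000, 1.0000] o=[0.4347, -0.1165, 0.0500] → [0.0675, -0.9696, 0.0000, 0.0000, 0.0000, 1.0000]
J3: z=[-0.2419, 0.9703, 0.0000] o=[-0.2251, -0.2810, 0.3000] → [-0.7135, -0.1779, 0.2771, -0.2419, 0.9703, 0.0000]
J4: z=[-0.9279, -0.2314, -0.2924] o=[-0.0436, -0.2357, -0.3120] → [0.0437, 0.0292, -0.1617, -0.9279, -0.2314, -0.2924]
V = J·q̇ = [0.3604, 0.6090, -0.1397, 0.1786, -0.5068, -0.4645]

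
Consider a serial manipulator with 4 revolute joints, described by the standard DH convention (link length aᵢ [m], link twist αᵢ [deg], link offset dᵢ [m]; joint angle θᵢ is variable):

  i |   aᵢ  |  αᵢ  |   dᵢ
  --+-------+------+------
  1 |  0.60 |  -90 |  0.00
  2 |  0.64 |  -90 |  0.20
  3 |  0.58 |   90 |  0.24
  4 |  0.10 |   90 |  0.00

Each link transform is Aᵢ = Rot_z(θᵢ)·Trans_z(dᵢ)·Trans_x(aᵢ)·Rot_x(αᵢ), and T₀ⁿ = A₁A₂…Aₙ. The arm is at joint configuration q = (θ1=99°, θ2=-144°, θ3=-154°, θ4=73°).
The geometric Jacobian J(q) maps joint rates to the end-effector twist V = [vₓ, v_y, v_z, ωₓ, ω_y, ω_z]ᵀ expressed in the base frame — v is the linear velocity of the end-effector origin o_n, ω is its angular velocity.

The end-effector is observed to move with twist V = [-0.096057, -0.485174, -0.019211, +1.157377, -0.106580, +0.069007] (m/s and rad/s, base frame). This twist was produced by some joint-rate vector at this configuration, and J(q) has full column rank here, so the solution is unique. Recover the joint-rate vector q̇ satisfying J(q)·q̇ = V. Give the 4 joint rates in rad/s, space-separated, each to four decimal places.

0.9240 -0.5710 -0.8600 0.6180

o_n = [-0.5743, 0.6405, 0.3259]
J₁: ẑ×o_n = [-0.6405, -0.5743, 0.0000], ω = ẑ
J2: z=[-0.9877, -0.1564, 0.0000] o=[-0.0939, 0.5926, 0.0000] → [-0.0510, 0.3218, -0.1225, -0.9877, -0.1564, 0.0000]
J3: z=[-0.0919, 0.5805, 0.8090] o=[-0.2104, 0.0499, 0.3762] → [-0.5070, -0.2991, 0.1570, -0.0919, 0.5805, 0.8090]
J4: z=[0.8322, 0.4909, -0.2577] o=[-0.5496, 0.5660, 0.2639] → [0.0496, -0.0451, 0.0742, 0.8322, 0.4909, -0.2577]
q̇ = J⁺·V = [0.9240, -0.5710, -0.8600, 0.6180]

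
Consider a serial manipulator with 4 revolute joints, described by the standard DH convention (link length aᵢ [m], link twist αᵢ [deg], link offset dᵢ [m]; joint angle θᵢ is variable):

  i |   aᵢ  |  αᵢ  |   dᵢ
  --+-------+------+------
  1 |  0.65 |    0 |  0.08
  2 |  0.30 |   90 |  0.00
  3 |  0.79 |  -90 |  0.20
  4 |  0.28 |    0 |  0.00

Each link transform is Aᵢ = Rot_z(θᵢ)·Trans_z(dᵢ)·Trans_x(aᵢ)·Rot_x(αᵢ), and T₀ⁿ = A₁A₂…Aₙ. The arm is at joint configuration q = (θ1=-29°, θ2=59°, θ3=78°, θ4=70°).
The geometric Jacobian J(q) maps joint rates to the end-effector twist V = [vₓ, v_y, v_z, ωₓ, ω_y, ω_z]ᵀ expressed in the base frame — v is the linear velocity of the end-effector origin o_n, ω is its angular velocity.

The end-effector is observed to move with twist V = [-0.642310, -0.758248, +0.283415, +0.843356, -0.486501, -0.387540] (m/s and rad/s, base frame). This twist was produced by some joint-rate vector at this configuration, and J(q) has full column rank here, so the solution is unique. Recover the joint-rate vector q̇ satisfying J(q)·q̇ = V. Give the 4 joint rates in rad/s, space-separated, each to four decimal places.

o_n = [0.9562, -0.0184, 0.9464]
J₁: ẑ×o_n = [0.0184, 0.9562, -0.0000], ω = ẑ
J2: z=[0.0000, 0.0000, 1.0000] o=[0.5685, -0.3151, 0.0800] → [-0.2967, 0.3877, 0.0000, 0.0000, 0.0000, 1.0000]
J3: z=[0.5000, -0.8660, 0.0000] o=[0.8283, -0.1651, 0.0800] → [-0.7503, -0.4332, 0.1842, 0.5000, -0.8660, 0.0000]
J4: z=[-0.8471, -0.4891, 0.2079] o=[1.0706, -0.2562, 0.8527] → [-0.0953, 0.0556, -0.2574, -0.8471, -0.4891, 0.2079]
q̇ = J⁺·V = [-0.4490, 0.1650, 0.8430, -0.4980]

-0.4490 0.1650 0.8430 -0.4980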